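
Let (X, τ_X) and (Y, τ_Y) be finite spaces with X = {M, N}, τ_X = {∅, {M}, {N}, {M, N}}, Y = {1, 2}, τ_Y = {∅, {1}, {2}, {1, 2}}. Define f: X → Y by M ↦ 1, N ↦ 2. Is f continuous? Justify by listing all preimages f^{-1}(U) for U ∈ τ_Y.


f IS continuous.

Compute f^{-1}(U) for each U ∈ τ_Y:
  U = ∅: f^{-1}(U) = ∅ ∈ τ_X ✓.
  U = {1}: f^{-1}(U) = {M} ∈ τ_X ✓.
  U = {2}: f^{-1}(U) = {N} ∈ τ_X ✓.
  U = {1, 2}: f^{-1}(U) = {M, N} ∈ τ_X ✓.
Every preimage lies in τ_X, so f IS continuous.


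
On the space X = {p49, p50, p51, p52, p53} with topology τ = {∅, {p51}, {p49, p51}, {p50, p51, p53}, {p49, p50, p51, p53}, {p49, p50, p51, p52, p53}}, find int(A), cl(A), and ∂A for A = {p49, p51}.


int(A) = {p49, p51}, cl(A) = {p49, p50, p51, p52, p53}, ∂A = {p50, p52, p53}.

Closed sets in (X, τ) are complements of opens:
  closed(X, τ) = {∅, {p52}, {p49, p52}, {p50, p52, p53}, {p49, p50, p52, p53}, {p49, p50, p51, p52, p53}}.
int(A) = ⋃ {U ∈ τ : U ⊆ A}. Opens contained in A: ∅, {p51}, {p49, p51}.
Taking the union of these: int(A) = {p49, p51}.
cl(A) = ⋂ {C closed : A ⊆ C}. Closed sets containing A: {p49, p50, p51, p52, p53}.
Intersecting these: cl(A) = {p49, p50, p51, p52, p53}.
∂A = cl(A) ∖ int(A) = {p49, p50, p51, p52, p53} ∖ {p49, p51} = {p50, p52, p53}.


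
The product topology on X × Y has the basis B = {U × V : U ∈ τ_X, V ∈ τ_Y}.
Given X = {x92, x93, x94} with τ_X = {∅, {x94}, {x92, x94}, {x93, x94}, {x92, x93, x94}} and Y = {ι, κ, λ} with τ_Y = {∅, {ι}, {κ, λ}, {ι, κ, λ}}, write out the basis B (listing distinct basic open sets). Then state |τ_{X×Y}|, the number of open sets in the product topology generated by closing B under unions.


Basis B = {∅ × ∅, {x94} × {ι}, {x92, x94} × {ι}, {x93, x94} × {ι}, {x94} × {κ, λ}, {x92, x93, x94} × {ι}, {x94} × {ι, κ, λ}, {x92, x94} × {κ, λ}, {x93, x94} × {κ, λ}, {x92, x94} × {ι, κ, λ}, {x92, x93, x94} × {κ, λ}, {x93, x94} × {ι, κ, λ}, {x92, x93, x94} × {ι, κ, λ}}; |τ_{X×Y}| = 25.

Enumerate products U × V with U ∈ τ_X, V ∈ τ_Y (deduplicated):
  ∅ × ∅ = {} (∅)
  {x94} × {ι} = {(x94,ι)}
  {x92, x94} × {ι} = {(x92,ι), (x94,ι)}
  {x93, x94} × {ι} = {(x93,ι), (x94,ι)}
  {x94} × {κ, λ} = {(x94,κ), (x94,λ)}
  {x92, x93, x94} × {ι} = {(x92,ι), (x93,ι), (x94,ι)}
  {x94} × {ι, κ, λ} = {(x94,ι), (x94,κ), (x94,λ)}
  {x92, x94} × {κ, λ} = {(x92,κ), (x92,λ), (x94,κ), (x94,λ)}
  {x93, x94} × {κ, λ} = {(x93,κ), (x93,λ), (x94,κ), (x94,λ)}
  {x92, x94} × {ι, κ, λ} = {(x92,ι), (x92,κ), (x92,λ), (x94,ι), (x94,κ), (x94,λ)}
  {x92, x93, x94} × {κ, λ} = {(x92,κ), (x92,λ), (x93,κ), (x93,λ), (x94,κ), (x94,λ)}
  {x93, x94} × {ι, κ, λ} = {(x93,ι), (x93,κ), (x93,λ), (x94,ι), (x94,κ), (x94,λ)}
  {x92, x93, x94} × {ι, κ, λ} = {(x92,ι), (x92,κ), (x92,λ), (x93,ι), (x93,κ), (x93,λ), (x94,ι), (x94,κ), (x94,λ)}
These 13 distinct sets form the basis B.
Close under arbitrary unions to get τ_{X×Y}; counting gives |τ_{X×Y}| = 25.


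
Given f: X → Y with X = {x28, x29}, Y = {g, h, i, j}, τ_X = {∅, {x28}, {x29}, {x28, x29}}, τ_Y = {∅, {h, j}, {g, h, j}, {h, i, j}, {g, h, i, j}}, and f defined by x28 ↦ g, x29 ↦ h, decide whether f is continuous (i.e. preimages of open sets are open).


f IS continuous.

Compute f^{-1}(U) for each U ∈ τ_Y:
  U = ∅: f^{-1}(U) = ∅ ∈ τ_X ✓.
  U = {h, j}: f^{-1}(U) = {x29} ∈ τ_X ✓.
  U = {g, h, j}: f^{-1}(U) = {x28, x29} ∈ τ_X ✓.
  U = {h, i, j}: f^{-1}(U) = {x29} ∈ τ_X ✓.
  U = {g, h, i, j}: f^{-1}(U) = {x28, x29} ∈ τ_X ✓.
Every preimage lies in τ_X, so f IS continuous.


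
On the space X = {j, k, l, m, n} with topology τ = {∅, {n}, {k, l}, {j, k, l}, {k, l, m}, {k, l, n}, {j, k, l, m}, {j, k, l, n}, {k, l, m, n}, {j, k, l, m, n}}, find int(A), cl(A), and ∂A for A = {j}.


int(A) = ∅, cl(A) = {j}, ∂A = {j}.

Closed sets in (X, τ) are complements of opens:
  closed(X, τ) = {∅, {j}, {m}, {n}, {j, m}, {j, n}, {m, n}, {j, m, n}, {j, k, l, m}, {j, k, l, m, n}}.
int(A) = ⋃ {U ∈ τ : U ⊆ A}. Opens contained in A: ∅.
Taking the union of these: int(A) = ∅.
cl(A) = ⋂ {C closed : A ⊆ C}. Closed sets containing A: {j}, {j, m}, {j, n}, {j, m, n}, {j, k, l, m}, {j, k, l, m, n}.
Intersecting these: cl(A) = {j}.
∂A = cl(A) ∖ int(A) = {j} ∖ ∅ = {j}.


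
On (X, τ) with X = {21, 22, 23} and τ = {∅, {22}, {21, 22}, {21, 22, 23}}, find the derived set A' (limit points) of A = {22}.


A' = {21, 23}

For each x ∈ X, list the open sets U ∈ τ with x ∈ U, then check whether U ∩ (A ∖ {x}) ≠ ∅ for every such U.
  x = 21: opens ∋ x are {21, 22}, {21, 22, 23}; each meets A ∖ {21}, so x IS a limit point.
  x = 22: open {22} ∋ x has {22} ∩ (A ∖ {22}) = ∅, so x is NOT a limit point.
  x = 23: opens ∋ x are {21, 22, 23}; each meets A ∖ {23}, so x IS a limit point.
Collecting: A' = {21, 23}.


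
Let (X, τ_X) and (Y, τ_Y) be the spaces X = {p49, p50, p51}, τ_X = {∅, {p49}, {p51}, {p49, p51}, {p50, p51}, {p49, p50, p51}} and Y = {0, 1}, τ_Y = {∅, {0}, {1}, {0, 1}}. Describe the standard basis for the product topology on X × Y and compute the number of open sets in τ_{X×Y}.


Basis B = {∅ × ∅, {p49} × {0}, {p49} × {1}, {p51} × {0}, {p51} × {1}, {p49} × {0, 1}, {p49, p51} × {0}, {p49, p51} × {1}, {p50, p51} × {0}, {p50, p51} × {1}, {p51} × {0, 1}, {p49, p50, p51} × {0}, {p49, p50, p51} × {1}, {p49, p51} × {0, 1}, {p50, p51} × {0, 1}, {p49, p50, p51} × {0, 1}}; |τ_{X×Y}| = 36.

Enumerate products U × V with U ∈ τ_X, V ∈ τ_Y (deduplicated):
  ∅ × ∅ = {} (∅)
  {p49} × {0} = {(p49,0)}
  {p49} × {1} = {(p49,1)}
  {p51} × {0} = {(p51,0)}
  {p51} × {1} = {(p51,1)}
  {p49} × {0, 1} = {(p49,0), (p49,1)}
  {p49, p51} × {0} = {(p49,0), (p51,0)}
  {p49, p51} × {1} = {(p49,1), (p51,1)}
  {p50, p51} × {0} = {(p50,0), (p51,0)}
  {p50, p51} × {1} = {(p50,1), (p51,1)}
  {p51} × {0, 1} = {(p51,0), (p51,1)}
  {p49, p50, p51} × {0} = {(p49,0), (p50,0), (p51,0)}
  {p49, p50, p51} × {1} = {(p49,1), (p50,1), (p51,1)}
  {p49, p51} × {0, 1} = {(p49,0), (p49,1), (p51,0), (p51,1)}
  {p50, p51} × {0, 1} = {(p50,0), (p50,1), (p51,0), (p51,1)}
  {p49, p50, p51} × {0, 1} = {(p49,0), (p49,1), (p50,0), (p50,1), (p51,0), (p51,1)}
These 16 distinct sets form the basis B.
Close under arbitrary unions to get τ_{X×Y}; counting gives |τ_{X×Y}| = 36.


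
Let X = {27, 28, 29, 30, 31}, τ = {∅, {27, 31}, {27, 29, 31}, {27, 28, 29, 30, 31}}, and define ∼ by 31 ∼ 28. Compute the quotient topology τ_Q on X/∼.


X/∼ = {[27], [28=31], [29], [30]}; |τ_Q| = 2.

Equivalence classes: [27], [28=31], [29], [30].
Quotient map π: X → X/∼ sends 27 ↦ [27], 28 ↦ [28=31], 29 ↦ [29], 30 ↦ [30], 31 ↦ [28=31].
For each subset V ⊆ X/∼, compute π^{-1}(V) ⊆ X and check whether π^{-1}(V) ∈ τ. V is open in τ_Q iff π^{-1}(V) ∈ τ.
  V = {}: π^{-1}(V) = ∅ ∈ τ ✓.
  V = {[27]}: π^{-1}(V) = {27} ∉ τ ✗.
  V = {[28=31]}: π^{-1}(V) = {28, 31} ∉ τ ✗.
  V = {[27], [28=31]}: π^{-1}(V) = {27, 28, 31} ∉ τ ✗.
  V = {[29]}: π^{-1}(V) = {29} ∉ τ ✗.
  V = {[27], [29]}: π^{-1}(V) = {27, 29} ∉ τ ✗.
  V = {[28=31], [29]}: π^{-1}(V) = {28, 29, 31} ∉ τ ✗.
  V = {[27], [28=31], [29]}: π^{-1}(V) = {27, 28, 29, 31} ∉ τ ✗.
  V = {[30]}: π^{-1}(V) = {30} ∉ τ ✗.
  V = {[27], [30]}: π^{-1}(V) = {27, 30} ∉ τ ✗.
  V = {[28=31], [30]}: π^{-1}(V) = {28, 30, 31} ∉ τ ✗.
  V = {[27], [28=31], [30]}: π^{-1}(V) = {27, 28, 30, 31} ∉ τ ✗.
  V = {[29], [30]}: π^{-1}(V) = {29, 30} ∉ τ ✗.
  V = {[27], [29], [30]}: π^{-1}(V) = {27, 29, 30} ∉ τ ✗.
  V = {[28=31], [29], [30]}: π^{-1}(V) = {28, 29, 30, 31} ∉ τ ✗.
  V = {[27], [28=31], [29], [30]}: π^{-1}(V) = {27, 28, 29, 30, 31} ∈ τ ✓.
Open sets in the quotient: τ_Q = {{}, {[27], [28=31], [29], [30]}} (2 elements).


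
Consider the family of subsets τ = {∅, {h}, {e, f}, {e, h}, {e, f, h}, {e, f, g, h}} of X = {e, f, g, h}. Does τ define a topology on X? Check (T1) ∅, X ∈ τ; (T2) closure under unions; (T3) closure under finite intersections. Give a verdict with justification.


τ is NOT a topology on X.

Axiom (T1): ∅ ∈ τ? Yes; X ∈ τ? Yes.
Axiom (T2/T3): check pairwise unions and intersections of members of τ.
Counterexample for (T3): {e, f} ∩ {e, h} = {e} ∉ τ. Therefore τ is NOT a topology.


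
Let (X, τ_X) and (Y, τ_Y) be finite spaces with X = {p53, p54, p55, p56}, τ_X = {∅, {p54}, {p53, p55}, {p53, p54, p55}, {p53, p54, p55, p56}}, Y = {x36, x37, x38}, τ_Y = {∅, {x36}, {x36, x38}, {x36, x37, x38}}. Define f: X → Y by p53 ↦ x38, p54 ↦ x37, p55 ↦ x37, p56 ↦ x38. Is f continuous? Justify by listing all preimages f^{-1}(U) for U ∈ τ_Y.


f is NOT continuous.

Compute f^{-1}(U) for each U ∈ τ_Y:
  U = ∅: f^{-1}(U) = ∅ ∈ τ_X ✓.
  U = {x36}: f^{-1}(U) = ∅ ∈ τ_X ✓.
  U = {x36, x38}: f^{-1}(U) = {p53, p56} ∉ τ_X ✗.
  U = {x36, x37, x38}: f^{-1}(U) = {p53, p54, p55, p56} ∈ τ_X ✓.
Found U = {x36, x38} with f^{-1}(U) = {p53, p56} not in τ_X. Therefore f is NOT continuous.


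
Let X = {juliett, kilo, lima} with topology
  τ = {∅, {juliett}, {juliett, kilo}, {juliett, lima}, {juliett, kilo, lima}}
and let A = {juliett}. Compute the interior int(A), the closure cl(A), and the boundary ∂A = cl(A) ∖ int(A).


int(A) = {juliett}, cl(A) = {juliett, kilo, lima}, ∂A = {kilo, lima}.

Closed sets in (X, τ) are complements of opens:
  closed(X, τ) = {∅, {kilo}, {lima}, {kilo, lima}, {juliett, kilo, lima}}.
int(A) = ⋃ {U ∈ τ : U ⊆ A}. Opens contained in A: ∅, {juliett}.
Taking the union of these: int(A) = {juliett}.
cl(A) = ⋂ {C closed : A ⊆ C}. Closed sets containing A: {juliett, kilo, lima}.
Intersecting these: cl(A) = {juliett, kilo, lima}.
∂A = cl(A) ∖ int(A) = {juliett, kilo, lima} ∖ {juliett} = {kilo, lima}.


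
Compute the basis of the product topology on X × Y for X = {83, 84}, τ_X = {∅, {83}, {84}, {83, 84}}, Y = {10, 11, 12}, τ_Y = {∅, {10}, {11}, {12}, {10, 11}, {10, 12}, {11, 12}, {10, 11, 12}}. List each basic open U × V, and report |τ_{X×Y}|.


Basis B = {∅ × ∅, {83} × {10}, {83} × {11}, {83} × {12}, {84} × {10}, {84} × {11}, {84} × {12}, {83} × {10, 11}, {83} × {10, 12}, {83, 84} × {10}, {83} × {11, 12}, {83, 84} × {11}, {83, 84} × {12}, {84} × {10, 11}, {84} × {10, 12}, {84} × {11, 12}, {83} × {10, 11, 12}, {84} × {10, 11, 12}, {83, 84} × {10, 11}, {83, 84} × {10, 12}, {83, 84} × {11, 12}, {83, 84} × {10, 11, 12}}; |τ_{X×Y}| = 64.

Enumerate products U × V with U ∈ τ_X, V ∈ τ_Y (deduplicated):
  ∅ × ∅ = {} (∅)
  {83} × {10} = {(83,10)}
  {83} × {11} = {(83,11)}
  {83} × {12} = {(83,12)}
  {84} × {10} = {(84,10)}
  {84} × {11} = {(84,11)}
  {84} × {12} = {(84,12)}
  {83} × {10, 11} = {(83,10), (83,11)}
  {83} × {10, 12} = {(83,10), (83,12)}
  {83, 84} × {10} = {(83,10), (84,10)}
  {83} × {11, 12} = {(83,11), (83,12)}
  {83, 84} × {11} = {(83,11), (84,11)}
  {83, 84} × {12} = {(83,12), (84,12)}
  {84} × {10, 11} = {(84,10), (84,11)}
  {84} × {10, 12} = {(84,10), (84,12)}
  {84} × {11, 12} = {(84,11), (84,12)}
  {83} × {10, 11, 12} = {(83,10), (83,11), (83,12)}
  {84} × {10, 11, 12} = {(84,10), (84,11), (84,12)}
  {83, 84} × {10, 11} = {(83,10), (83,11), (84,10), (84,11)}
  {83, 84} × {10, 12} = {(83,10), (83,12), (84,10), (84,12)}
  {83, 84} × {11, 12} = {(83,11), (83,12), (84,11), (84,12)}
  {83, 84} × {10, 11, 12} = {(83,10), (83,11), (83,12), (84,10), (84,11), (84,12)}
These 22 distinct sets form the basis B.
Close under arbitrary unions to get τ_{X×Y}; counting gives |τ_{X×Y}| = 64.


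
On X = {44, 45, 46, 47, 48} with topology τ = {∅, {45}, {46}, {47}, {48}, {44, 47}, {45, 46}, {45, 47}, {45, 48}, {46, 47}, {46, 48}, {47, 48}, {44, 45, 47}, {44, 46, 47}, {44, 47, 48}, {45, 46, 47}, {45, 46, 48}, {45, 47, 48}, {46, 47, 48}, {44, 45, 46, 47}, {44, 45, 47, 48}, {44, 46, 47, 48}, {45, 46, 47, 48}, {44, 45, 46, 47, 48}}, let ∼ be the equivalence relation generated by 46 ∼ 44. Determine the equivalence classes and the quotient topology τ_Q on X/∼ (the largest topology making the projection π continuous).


X/∼ = {[44=46], [45], [47], [48]}; |τ_Q| = 12.

Equivalence classes: [44=46], [45], [47], [48].
Quotient map π: X → X/∼ sends 44 ↦ [44=46], 45 ↦ [45], 46 ↦ [44=46], 47 ↦ [47], 48 ↦ [48].
For each subset V ⊆ X/∼, compute π^{-1}(V) ⊆ X and check whether π^{-1}(V) ∈ τ. V is open in τ_Q iff π^{-1}(V) ∈ τ.
  V = {}: π^{-1}(V) = ∅ ∈ τ ✓.
  V = {[44=46]}: π^{-1}(V) = {44, 46} ∉ τ ✗.
  V = {[45]}: π^{-1}(V) = {45} ∈ τ ✓.
  V = {[44=46], [45]}: π^{-1}(V) = {44, 45, 46} ∉ τ ✗.
  V = {[47]}: π^{-1}(V) = {47} ∈ τ ✓.
  V = {[44=46], [47]}: π^{-1}(V) = {44, 46, 47} ∈ τ ✓.
  V = {[45], [47]}: π^{-1}(V) = {45, 47} ∈ τ ✓.
  V = {[44=46], [45], [47]}: π^{-1}(V) = {44, 45, 46, 47} ∈ τ ✓.
  V = {[48]}: π^{-1}(V) = {48} ∈ τ ✓.
  V = {[44=46], [48]}: π^{-1}(V) = {44, 46, 48} ∉ τ ✗.
  V = {[45], [48]}: π^{-1}(V) = {45, 48} ∈ τ ✓.
  V = {[44=46], [45], [48]}: π^{-1}(V) = {44, 45, 46, 48} ∉ τ ✗.
  V = {[47], [48]}: π^{-1}(V) = {47, 48} ∈ τ ✓.
  V = {[44=46], [47], [48]}: π^{-1}(V) = {44, 46, 47, 48} ∈ τ ✓.
  V = {[45], [47], [48]}: π^{-1}(V) = {45, 47, 48} ∈ τ ✓.
  V = {[44=46], [45], [47], [48]}: π^{-1}(V) = {44, 45, 46, 47, 48} ∈ τ ✓.
Open sets in the quotient: τ_Q = {{}, {[45]}, {[47]}, {[44=46], [47]}, {[45], [47]}, {[44=46], [45], [47]}, {[48]}, {[45], [48]}, {[47], [48]}, {[44=46], [47], [48]}, {[45], [47], [48]}, {[44=46], [45], [47], [48]}} (12 elements).


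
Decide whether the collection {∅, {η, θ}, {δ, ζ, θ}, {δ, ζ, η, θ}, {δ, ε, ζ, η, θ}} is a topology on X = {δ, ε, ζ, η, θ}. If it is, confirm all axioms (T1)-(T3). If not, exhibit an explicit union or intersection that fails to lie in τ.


τ is NOT a topology on X.

Axiom (T1): ∅ ∈ τ? Yes; X ∈ τ? Yes.
Axiom (T2/T3): check pairwise unions and intersections of members of τ.
Counterexample for (T3): {η, θ} ∩ {δ, ζ, θ} = {θ} ∉ τ. Therefore τ is NOT a topology.


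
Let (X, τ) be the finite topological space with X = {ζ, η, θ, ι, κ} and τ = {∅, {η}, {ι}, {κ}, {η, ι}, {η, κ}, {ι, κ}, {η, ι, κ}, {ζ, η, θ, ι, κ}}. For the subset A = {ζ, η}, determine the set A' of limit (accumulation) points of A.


A' = {ζ, θ}

For each x ∈ X, list the open sets U ∈ τ with x ∈ U, then check whether U ∩ (A ∖ {x}) ≠ ∅ for every such U.
  x = ζ: opens ∋ x are {ζ, η, θ, ι, κ}; each meets A ∖ {ζ}, so x IS a limit point.
  x = η: open {η} ∋ x has {η} ∩ (A ∖ {η}) = ∅, so x is NOT a limit point.
  x = θ: opens ∋ x are {ζ, η, θ, ι, κ}; each meets A ∖ {θ}, so x IS a limit point.
  x = ι: open {ι} ∋ x has {ι} ∩ (A ∖ {ι}) = ∅, so x is NOT a limit point.
  x = κ: open {κ} ∋ x has {κ} ∩ (A ∖ {κ}) = ∅, so x is NOT a limit point.
Collecting: A' = {ζ, θ}.


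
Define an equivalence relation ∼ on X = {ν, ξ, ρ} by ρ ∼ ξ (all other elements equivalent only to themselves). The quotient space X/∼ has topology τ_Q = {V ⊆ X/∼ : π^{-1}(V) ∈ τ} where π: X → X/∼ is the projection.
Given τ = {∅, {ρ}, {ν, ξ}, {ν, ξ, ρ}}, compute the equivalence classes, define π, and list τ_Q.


X/∼ = {[ν], [ξ=ρ]}; |τ_Q| = 2.

Equivalence classes: [ν], [ξ=ρ].
Quotient map π: X → X/∼ sends ν ↦ [ν], ξ ↦ [ξ=ρ], ρ ↦ [ξ=ρ].
For each subset V ⊆ X/∼, compute π^{-1}(V) ⊆ X and check whether π^{-1}(V) ∈ τ. V is open in τ_Q iff π^{-1}(V) ∈ τ.
  V = {}: π^{-1}(V) = ∅ ∈ τ ✓.
  V = {[ν]}: π^{-1}(V) = {ν} ∉ τ ✗.
  V = {[ξ=ρ]}: π^{-1}(V) = {ξ, ρ} ∉ τ ✗.
  V = {[ν], [ξ=ρ]}: π^{-1}(V) = {ν, ξ, ρ} ∈ τ ✓.
Open sets in the quotient: τ_Q = {{}, {[ν], [ξ=ρ]}} (2 elements).


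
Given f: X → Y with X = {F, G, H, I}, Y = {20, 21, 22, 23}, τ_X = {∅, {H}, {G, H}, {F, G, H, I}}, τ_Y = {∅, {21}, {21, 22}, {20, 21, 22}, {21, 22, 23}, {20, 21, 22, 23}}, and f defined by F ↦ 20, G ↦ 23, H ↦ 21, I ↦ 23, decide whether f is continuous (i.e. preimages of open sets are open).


f is NOT continuous.

Compute f^{-1}(U) for each U ∈ τ_Y:
  U = ∅: f^{-1}(U) = ∅ ∈ τ_X ✓.
  U = {21}: f^{-1}(U) = {H} ∈ τ_X ✓.
  U = {21, 22}: f^{-1}(U) = {H} ∈ τ_X ✓.
  U = {20, 21, 22}: f^{-1}(U) = {F, H} ∉ τ_X ✗.
  U = {21, 22, 23}: f^{-1}(U) = {G, H, I} ∉ τ_X ✗.
  U = {20, 21, 22, 23}: f^{-1}(U) = {F, G, H, I} ∈ τ_X ✓.
Found U = {20, 21, 22} with f^{-1}(U) = {F, H} not in τ_X. Therefore f is NOT continuous.


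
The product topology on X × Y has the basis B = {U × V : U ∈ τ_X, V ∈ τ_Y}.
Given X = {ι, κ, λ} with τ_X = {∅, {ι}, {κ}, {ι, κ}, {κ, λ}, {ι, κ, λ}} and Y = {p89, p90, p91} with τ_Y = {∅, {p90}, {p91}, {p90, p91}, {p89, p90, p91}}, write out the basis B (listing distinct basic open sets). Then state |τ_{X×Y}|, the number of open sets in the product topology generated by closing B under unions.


Basis B = {∅ × ∅, {ι} × {p90}, {ι} × {p91}, {κ} × {p90}, {κ} × {p91}, {ι} × {p90, p91}, {ι, κ} × {p90}, {ι, κ} × {p91}, {κ} × {p90, p91}, {κ, λ} × {p90}, {κ, λ} × {p91}, {ι} × {p89, p90, p91}, {ι, κ, λ} × {p90}, {ι, κ, λ} × {p91}, {κ} × {p89, p90, p91}, {ι, κ} × {p90, p91}, {κ, λ} × {p90, p91}, {ι, κ} × {p89, p90, p91}, {ι, κ, λ} × {p90, p91}, {κ, λ} × {p89, p90, p91}, {ι, κ, λ} × {p89, p90, p91}}; |τ_{X×Y}| = 70.

Enumerate products U × V with U ∈ τ_X, V ∈ τ_Y (deduplicated):
  ∅ × ∅ = {} (∅)
  {ι} × {p90} = {(ι,p90)}
  {ι} × {p91} = {(ι,p91)}
  {κ} × {p90} = {(κ,p90)}
  {κ} × {p91} = {(κ,p91)}
  {ι} × {p90, p91} = {(ι,p90), (ι,p91)}
  {ι, κ} × {p90} = {(ι,p90), (κ,p90)}
  {ι, κ} × {p91} = {(ι,p91), (κ,p91)}
  {κ} × {p90, p91} = {(κ,p90), (κ,p91)}
  {κ, λ} × {p90} = {(κ,p90), (λ,p90)}
  {κ, λ} × {p91} = {(κ,p91), (λ,p91)}
  {ι} × {p89, p90, p91} = {(ι,p89), (ι,p90), (ι,p91)}
  {ι, κ, λ} × {p90} = {(ι,p90), (κ,p90), (λ,p90)}
  {ι, κ, λ} × {p91} = {(ι,p91), (κ,p91), (λ,p91)}
  {κ} × {p89, p90, p91} = {(κ,p89), (κ,p90), (κ,p91)}
  {ι, κ} × {p90, p91} = {(ι,p90), (ι,p91), (κ,p90), (κ,p91)}
  {κ, λ} × {p90, p91} = {(κ,p90), (κ,p91), (λ,p90), (λ,p91)}
  {ι, κ} × {p89, p90, p91} = {(ι,p89), (ι,p90), (ι,p91), (κ,p89), (κ,p90), (κ,p91)}
  {ι, κ, λ} × {p90, p91} = {(ι,p90), (ι,p91), (κ,p90), (κ,p91), (λ,p90), (λ,p91)}
  {κ, λ} × {p89, p90, p91} = {(κ,p89), (κ,p90), (κ,p91), (λ,p89), (λ,p90), (λ,p91)}
  {ι, κ, λ} × {p89, p90, p91} = {(ι,p89), (ι,p90), (ι,p91), (κ,p89), (κ,p90), (κ,p91), (λ,p89), (λ,p90), (λ,p91)}
These 21 distinct sets form the basis B.
Close under arbitrary unions to get τ_{X×Y}; counting gives |τ_{X×Y}| = 70.


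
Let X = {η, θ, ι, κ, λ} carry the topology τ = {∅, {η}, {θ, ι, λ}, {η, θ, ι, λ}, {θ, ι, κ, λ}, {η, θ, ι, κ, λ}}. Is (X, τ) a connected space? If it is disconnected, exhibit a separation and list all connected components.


(X, τ) is disconnected; components = [{η}, {θ, ι, κ, λ}].

Find clopen sets (U ∈ τ with X ∖ U ∈ τ):
  U = ∅, X ∖ U = {η, θ, ι, κ, λ} — both open, so U is clopen.
  U = {η}, X ∖ U = {θ, ι, κ, λ} — both open, so U is clopen.
  U = {θ, ι, κ, λ}, X ∖ U = {η} — both open, so U is clopen.
  U = {η, θ, ι, κ, λ}, X ∖ U = ∅ — both open, so U is clopen.
Nontrivial clopen(s) exist: e.g. {θ, ι, κ, λ}. So (X, τ) is disconnected.
Compute connected components by grouping points that agree on all clopens:
  component: {η}
  component: {θ, ι, κ, λ}


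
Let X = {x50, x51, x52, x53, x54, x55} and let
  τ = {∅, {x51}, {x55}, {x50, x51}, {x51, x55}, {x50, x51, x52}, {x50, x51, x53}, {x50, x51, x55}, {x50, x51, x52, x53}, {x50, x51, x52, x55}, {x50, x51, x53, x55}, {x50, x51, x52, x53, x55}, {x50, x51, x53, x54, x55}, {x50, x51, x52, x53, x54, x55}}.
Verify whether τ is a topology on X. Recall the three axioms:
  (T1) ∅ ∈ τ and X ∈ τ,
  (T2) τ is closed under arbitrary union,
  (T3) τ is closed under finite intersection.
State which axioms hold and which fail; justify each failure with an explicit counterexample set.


τ IS a topology on X.

Axiom (T1): ∅ ∈ τ? Yes; X ∈ τ? Yes.
Axiom (T2/T3): check pairwise unions and intersections of members of τ.
All pairwise intersections and unions checked — each lies in τ. Therefore τ satisfies (T1), (T2), (T3): it IS a topology on X.


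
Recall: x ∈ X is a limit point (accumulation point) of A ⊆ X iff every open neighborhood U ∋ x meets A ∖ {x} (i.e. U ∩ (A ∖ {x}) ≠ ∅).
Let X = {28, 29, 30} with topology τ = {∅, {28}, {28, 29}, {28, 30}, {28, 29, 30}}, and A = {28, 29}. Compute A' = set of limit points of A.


A' = {29, 30}

For each x ∈ X, list the open sets U ∈ τ with x ∈ U, then check whether U ∩ (A ∖ {x}) ≠ ∅ for every such U.
  x = 28: open {28} ∋ x has {28} ∩ (A ∖ {28}) = ∅, so x is NOT a limit point.
  x = 29: opens ∋ x are {28, 29}, {28, 29, 30}; each meets A ∖ {29}, so x IS a limit point.
  x = 30: opens ∋ x are {28, 30}, {28, 29, 30}; each meets A ∖ {30}, so x IS a limit point.
Collecting: A' = {29, 30}.


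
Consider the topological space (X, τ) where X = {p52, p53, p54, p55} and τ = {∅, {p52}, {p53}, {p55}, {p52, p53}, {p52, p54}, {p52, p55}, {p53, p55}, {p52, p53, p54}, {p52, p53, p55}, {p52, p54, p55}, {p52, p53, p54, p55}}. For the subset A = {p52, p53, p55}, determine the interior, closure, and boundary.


int(A) = {p52, p53, p55}, cl(A) = {p52, p53, p54, p55}, ∂A = {p54}.

Closed sets in (X, τ) are complements of opens:
  closed(X, τ) = {∅, {p53}, {p54}, {p55}, {p52, p54}, {p53, p54}, {p53, p55}, {p54, p55}, {p52, p53, p54}, {p52, p54, p55}, {p53, p54, p55}, {p52, p53, p54, p55}}.
int(A) = ⋃ {U ∈ τ : U ⊆ A}. Opens contained in A: ∅, {p52}, {p53}, {p55}, {p52, p53}, {p52, p55}, {p53, p55}, {p52, p53, p55}.
Taking the union of these: int(A) = {p52, p53, p55}.
cl(A) = ⋂ {C closed : A ⊆ C}. Closed sets containing A: {p52, p53, p54, p55}.
Intersecting these: cl(A) = {p52, p53, p54, p55}.
∂A = cl(A) ∖ int(A) = {p52, p53, p54, p55} ∖ {p52, p53, p55} = {p54}.


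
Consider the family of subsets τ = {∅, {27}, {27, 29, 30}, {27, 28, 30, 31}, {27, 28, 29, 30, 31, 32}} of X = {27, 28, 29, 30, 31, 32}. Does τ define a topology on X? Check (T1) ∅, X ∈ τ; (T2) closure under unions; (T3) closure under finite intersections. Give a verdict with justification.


τ is NOT a topology on X.

Axiom (T1): ∅ ∈ τ? Yes; X ∈ τ? Yes.
Axiom (T2/T3): check pairwise unions and intersections of members of τ.
Counterexample for (T3): {27, 29, 30} ∩ {27, 28, 30, 31} = {27, 30} ∉ τ. Therefore τ is NOT a topology.


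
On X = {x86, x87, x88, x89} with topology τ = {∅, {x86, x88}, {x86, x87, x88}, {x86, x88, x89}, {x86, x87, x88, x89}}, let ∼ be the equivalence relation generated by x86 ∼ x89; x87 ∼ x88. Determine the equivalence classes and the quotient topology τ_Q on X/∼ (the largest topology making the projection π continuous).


X/∼ = {[x86=x89], [x87=x88]}; |τ_Q| = 2.

Equivalence classes: [x86=x89], [x87=x88].
Quotient map π: X → X/∼ sends x86 ↦ [x86=x89], x87 ↦ [x87=x88], x88 ↦ [x87=x88], x89 ↦ [x86=x89].
For each subset V ⊆ X/∼, compute π^{-1}(V) ⊆ X and check whether π^{-1}(V) ∈ τ. V is open in τ_Q iff π^{-1}(V) ∈ τ.
  V = {}: π^{-1}(V) = ∅ ∈ τ ✓.
  V = {[x86=x89]}: π^{-1}(V) = {x86, x89} ∉ τ ✗.
  V = {[x87=x88]}: π^{-1}(V) = {x87, x88} ∉ τ ✗.
  V = {[x86=x89], [x87=x88]}: π^{-1}(V) = {x86, x87, x88, x89} ∈ τ ✓.
Open sets in the quotient: τ_Q = {{}, {[x86=x89], [x87=x88]}} (2 elements).


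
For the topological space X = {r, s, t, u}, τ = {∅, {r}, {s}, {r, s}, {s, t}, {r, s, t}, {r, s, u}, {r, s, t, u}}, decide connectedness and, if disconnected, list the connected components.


(X, τ) is connected.

Find clopen sets (U ∈ τ with X ∖ U ∈ τ):
  U = ∅, X ∖ U = {r, s, t, u} — both open, so U is clopen.
  U = {r, s, t, u}, X ∖ U = ∅ — both open, so U is clopen.
Only trivial clopens (∅ and X) exist, so (X, τ) is connected.
Compute connected components by grouping points that agree on all clopens:
  component: {r, s, t, u}


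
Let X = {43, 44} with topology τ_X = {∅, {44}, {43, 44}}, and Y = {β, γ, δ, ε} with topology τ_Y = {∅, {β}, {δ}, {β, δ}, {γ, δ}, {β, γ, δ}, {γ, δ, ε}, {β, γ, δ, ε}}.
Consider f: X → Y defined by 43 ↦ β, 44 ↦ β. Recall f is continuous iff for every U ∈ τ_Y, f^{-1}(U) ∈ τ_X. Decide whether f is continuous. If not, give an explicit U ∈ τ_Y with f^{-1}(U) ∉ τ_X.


f IS continuous.

Compute f^{-1}(U) for each U ∈ τ_Y:
  U = ∅: f^{-1}(U) = ∅ ∈ τ_X ✓.
  U = {β}: f^{-1}(U) = {43, 44} ∈ τ_X ✓.
  U = {δ}: f^{-1}(U) = ∅ ∈ τ_X ✓.
  U = {β, δ}: f^{-1}(U) = {43, 44} ∈ τ_X ✓.
  U = {γ, δ}: f^{-1}(U) = ∅ ∈ τ_X ✓.
  U = {β, γ, δ}: f^{-1}(U) = {43, 44} ∈ τ_X ✓.
  U = {γ, δ, ε}: f^{-1}(U) = ∅ ∈ τ_X ✓.
  U = {β, γ, δ, ε}: f^{-1}(U) = {43, 44} ∈ τ_X ✓.
Every preimage lies in τ_X, so f IS continuous.


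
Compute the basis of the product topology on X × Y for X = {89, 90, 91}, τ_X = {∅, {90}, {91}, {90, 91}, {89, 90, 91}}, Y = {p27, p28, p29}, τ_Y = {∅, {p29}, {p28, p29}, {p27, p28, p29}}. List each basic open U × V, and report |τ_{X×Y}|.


Basis B = {∅ × ∅, {90} × {p29}, {91} × {p29}, {90} × {p28, p29}, {90, 91} × {p29}, {91} × {p28, p29}, {89, 90, 91} × {p29}, {90} × {p27, p28, p29}, {91} × {p27, p28, p29}, {90, 91} × {p28, p29}, {89, 90, 91} × {p28, p29}, {90, 91} × {p27, p28, p29}, {89, 90, 91} × {p27, p28, p29}}; |τ_{X×Y}| = 30.

Enumerate products U × V with U ∈ τ_X, V ∈ τ_Y (deduplicated):
  ∅ × ∅ = {} (∅)
  {90} × {p29} = {(90,p29)}
  {91} × {p29} = {(91,p29)}
  {90} × {p28, p29} = {(90,p28), (90,p29)}
  {90, 91} × {p29} = {(90,p29), (91,p29)}
  {91} × {p28, p29} = {(91,p28), (91,p29)}
  {89, 90, 91} × {p29} = {(89,p29), (90,p29), (91,p29)}
  {90} × {p27, p28, p29} = {(90,p27), (90,p28), (90,p29)}
  {91} × {p27, p28, p29} = {(91,p27), (91,p28), (91,p29)}
  {90, 91} × {p28, p29} = {(90,p28), (90,p29), (91,p28), (91,p29)}
  {89, 90, 91} × {p28, p29} = {(89,p28), (89,p29), (90,p28), (90,p29), (91,p28), (91,p29)}
  {90, 91} × {p27, p28, p29} = {(90,p27), (90,p28), (90,p29), (91,p27), (91,p28), (91,p29)}
  {89, 90, 91} × {p27, p28, p29} = {(89,p27), (89,p28), (89,p29), (90,p27), (90,p28), (90,p29), (91,p27), (91,p28), (91,p29)}
These 13 distinct sets form the basis B.
Close under arbitrary unions to get τ_{X×Y}; counting gives |τ_{X×Y}| = 30.


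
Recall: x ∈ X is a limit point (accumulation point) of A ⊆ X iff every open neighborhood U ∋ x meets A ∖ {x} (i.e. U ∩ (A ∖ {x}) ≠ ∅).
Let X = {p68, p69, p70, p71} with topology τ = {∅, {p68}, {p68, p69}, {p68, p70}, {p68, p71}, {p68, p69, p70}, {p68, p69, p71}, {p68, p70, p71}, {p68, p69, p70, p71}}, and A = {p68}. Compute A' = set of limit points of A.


A' = {p69, p70, p71}

For each x ∈ X, list the open sets U ∈ τ with x ∈ U, then check whether U ∩ (A ∖ {x}) ≠ ∅ for every such U.
  x = p68: open {p68} ∋ x has {p68} ∩ (A ∖ {p68}) = ∅, so x is NOT a limit point.
  x = p69: opens ∋ x are {p68, p69}, {p68, p69, p70}, {p68, p69, p71}, {p68, p69, p70, p71}; each meets A ∖ {p69}, so x IS a limit point.
  x = p70: opens ∋ x are {p68, p70}, {p68, p69, p70}, {p68, p70, p71}, {p68, p69, p70, p71}; each meets A ∖ {p70}, so x IS a limit point.
  x = p71: opens ∋ x are {p68, p71}, {p68, p69, p71}, {p68, p70, p71}, {p68, p69, p70, p71}; each meets A ∖ {p71}, so x IS a limit point.
Collecting: A' = {p69, p70, p71}.


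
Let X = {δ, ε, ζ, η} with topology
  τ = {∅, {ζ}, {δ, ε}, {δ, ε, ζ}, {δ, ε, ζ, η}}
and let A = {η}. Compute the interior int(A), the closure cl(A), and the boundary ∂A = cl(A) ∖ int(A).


int(A) = ∅, cl(A) = {η}, ∂A = {η}.

Closed sets in (X, τ) are complements of opens:
  closed(X, τ) = {∅, {η}, {ζ, η}, {δ, ε, η}, {δ, ε, ζ, η}}.
int(A) = ⋃ {U ∈ τ : U ⊆ A}. Opens contained in A: ∅.
Taking the union of these: int(A) = ∅.
cl(A) = ⋂ {C closed : A ⊆ C}. Closed sets containing A: {η}, {ζ, η}, {δ, ε, η}, {δ, ε, ζ, η}.
Intersecting these: cl(A) = {η}.
∂A = cl(A) ∖ int(A) = {η} ∖ ∅ = {η}.


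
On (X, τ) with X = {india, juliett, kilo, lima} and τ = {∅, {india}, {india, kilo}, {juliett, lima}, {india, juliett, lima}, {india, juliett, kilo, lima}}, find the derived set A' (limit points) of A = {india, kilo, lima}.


A' = {juliett, kilo}

For each x ∈ X, list the open sets U ∈ τ with x ∈ U, then check whether U ∩ (A ∖ {x}) ≠ ∅ for every such U.
  x = india: open {india} ∋ x has {india} ∩ (A ∖ {india}) = ∅, so x is NOT a limit point.
  x = juliett: opens ∋ x are {juliett, lima}, {india, juliett, lima}, {india, juliett, kilo, lima}; each meets A ∖ {juliett}, so x IS a limit point.
  x = kilo: opens ∋ x are {india, kilo}, {india, juliett, kilo, lima}; each meets A ∖ {kilo}, so x IS a limit point.
  x = lima: open {juliett, lima} ∋ x has {juliett, lima} ∩ (A ∖ {lima}) = ∅, so x is NOT a limit point.
Collecting: A' = {juliett, kilo}.


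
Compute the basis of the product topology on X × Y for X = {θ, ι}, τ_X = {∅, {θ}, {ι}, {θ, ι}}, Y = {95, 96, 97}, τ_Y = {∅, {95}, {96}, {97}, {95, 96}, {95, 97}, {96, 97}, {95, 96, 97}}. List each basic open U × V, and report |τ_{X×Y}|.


Basis B = {∅ × ∅, {θ} × {95}, {θ} × {96}, {θ} × {97}, {ι} × {95}, {ι} × {96}, {ι} × {97}, {θ} × {95, 96}, {θ} × {95, 97}, {θ, ι} × {95}, {θ} × {96, 97}, {θ, ι} × {96}, {θ, ι} × {97}, {ι} × {95, 96}, {ι} × {95, 97}, {ι} × {96, 97}, {θ} × {95, 96, 97}, {ι} × {95, 96, 97}, {θ, ι} × {95, 96}, {θ, ι} × {95, 97}, {θ, ι} × {96, 97}, {θ, ι} × {95, 96, 97}}; |τ_{X×Y}| = 64.

Enumerate products U × V with U ∈ τ_X, V ∈ τ_Y (deduplicated):
  ∅ × ∅ = {} (∅)
  {θ} × {95} = {(θ,95)}
  {θ} × {96} = {(θ,96)}
  {θ} × {97} = {(θ,97)}
  {ι} × {95} = {(ι,95)}
  {ι} × {96} = {(ι,96)}
  {ι} × {97} = {(ι,97)}
  {θ} × {95, 96} = {(θ,95), (θ,96)}
  {θ} × {95, 97} = {(θ,95), (θ,97)}
  {θ, ι} × {95} = {(θ,95), (ι,95)}
  {θ} × {96, 97} = {(θ,96), (θ,97)}
  {θ, ι} × {96} = {(θ,96), (ι,96)}
  {θ, ι} × {97} = {(θ,97), (ι,97)}
  {ι} × {95, 96} = {(ι,95), (ι,96)}
  {ι} × {95, 97} = {(ι,95), (ι,97)}
  {ι} × {96, 97} = {(ι,96), (ι,97)}
  {θ} × {95, 96, 97} = {(θ,95), (θ,96), (θ,97)}
  {ι} × {95, 96, 97} = {(ι,95), (ι,96), (ι,97)}
  {θ, ι} × {95, 96} = {(θ,95), (θ,96), (ι,95), (ι,96)}
  {θ, ι} × {95, 97} = {(θ,95), (θ,97), (ι,95), (ι,97)}
  {θ, ι} × {96, 97} = {(θ,96), (θ,97), (ι,96), (ι,97)}
  {θ, ι} × {95, 96, 97} = {(θ,95), (θ,96), (θ,97), (ι,95), (ι,96), (ι,97)}
These 22 distinct sets form the basis B.
Close under arbitrary unions to get τ_{X×Y}; counting gives |τ_{X×Y}| = 64.


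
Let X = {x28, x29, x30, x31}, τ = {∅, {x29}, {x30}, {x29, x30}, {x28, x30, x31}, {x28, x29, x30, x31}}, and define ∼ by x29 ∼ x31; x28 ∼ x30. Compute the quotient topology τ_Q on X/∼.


X/∼ = {[x28=x30], [x29=x31]}; |τ_Q| = 2.

Equivalence classes: [x28=x30], [x29=x31].
Quotient map π: X → X/∼ sends x28 ↦ [x28=x30], x29 ↦ [x29=x31], x30 ↦ [x28=x30], x31 ↦ [x29=x31].
For each subset V ⊆ X/∼, compute π^{-1}(V) ⊆ X and check whether π^{-1}(V) ∈ τ. V is open in τ_Q iff π^{-1}(V) ∈ τ.
  V = {}: π^{-1}(V) = ∅ ∈ τ ✓.
  V = {[x28=x30]}: π^{-1}(V) = {x28, x30} ∉ τ ✗.
  V = {[x29=x31]}: π^{-1}(V) = {x29, x31} ∉ τ ✗.
  V = {[x28=x30], [x29=x31]}: π^{-1}(V) = {x28, x29, x30, x31} ∈ τ ✓.
Open sets in the quotient: τ_Q = {{}, {[x28=x30], [x29=x31]}} (2 elements).


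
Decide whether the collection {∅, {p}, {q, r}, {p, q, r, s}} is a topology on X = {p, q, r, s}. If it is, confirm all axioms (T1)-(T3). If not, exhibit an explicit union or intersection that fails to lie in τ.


τ is NOT a topology on X.

Axiom (T1): ∅ ∈ τ? Yes; X ∈ τ? Yes.
Axiom (T2/T3): check pairwise unions and intersections of members of τ.
Counterexample for (T2): {p} ∪ {q, r} = {p, q, r} ∉ τ. Therefore τ is NOT a topology.


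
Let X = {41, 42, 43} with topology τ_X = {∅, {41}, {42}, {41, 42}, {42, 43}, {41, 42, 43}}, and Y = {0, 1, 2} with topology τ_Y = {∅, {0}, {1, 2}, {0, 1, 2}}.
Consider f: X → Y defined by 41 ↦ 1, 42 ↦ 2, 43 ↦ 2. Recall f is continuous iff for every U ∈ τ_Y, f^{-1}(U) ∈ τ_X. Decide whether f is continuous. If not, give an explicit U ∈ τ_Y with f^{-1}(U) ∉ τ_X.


f IS continuous.

Compute f^{-1}(U) for each U ∈ τ_Y:
  U = ∅: f^{-1}(U) = ∅ ∈ τ_X ✓.
  U = {0}: f^{-1}(U) = ∅ ∈ τ_X ✓.
  U = {1, 2}: f^{-1}(U) = {41, 42, 43} ∈ τ_X ✓.
  U = {0, 1, 2}: f^{-1}(U) = {41, 42, 43} ∈ τ_X ✓.
Every preimage lies in τ_X, so f IS continuous.


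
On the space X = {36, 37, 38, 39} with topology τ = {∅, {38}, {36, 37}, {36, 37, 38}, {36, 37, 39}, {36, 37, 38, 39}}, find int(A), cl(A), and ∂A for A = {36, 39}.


int(A) = ∅, cl(A) = {36, 37, 39}, ∂A = {36, 37, 39}.

Closed sets in (X, τ) are complements of opens:
  closed(X, τ) = {∅, {38}, {39}, {38, 39}, {36, 37, 39}, {36, 37, 38, 39}}.
int(A) = ⋃ {U ∈ τ : U ⊆ A}. Opens contained in A: ∅.
Taking the union of these: int(A) = ∅.
cl(A) = ⋂ {C closed : A ⊆ C}. Closed sets containing A: {36, 37, 39}, {36, 37, 38, 39}.
Intersecting these: cl(A) = {36, 37, 39}.
∂A = cl(A) ∖ int(A) = {36, 37, 39} ∖ ∅ = {36, 37, 39}.


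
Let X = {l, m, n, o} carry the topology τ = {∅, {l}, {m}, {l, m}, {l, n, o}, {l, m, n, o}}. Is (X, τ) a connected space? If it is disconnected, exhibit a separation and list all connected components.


(X, τ) is disconnected; components = [{m}, {l, n, o}].

Find clopen sets (U ∈ τ with X ∖ U ∈ τ):
  U = ∅, X ∖ U = {l, m, n, o} — both open, so U is clopen.
  U = {m}, X ∖ U = {l, n, o} — both open, so U is clopen.
  U = {l, n, o}, X ∖ U = {m} — both open, so U is clopen.
  U = {l, m, n, o}, X ∖ U = ∅ — both open, so U is clopen.
Nontrivial clopen(s) exist: e.g. {l, n, o}. So (X, τ) is disconnected.
Compute connected components by grouping points that agree on all clopens:
  component: {m}
  component: {l, n, o}


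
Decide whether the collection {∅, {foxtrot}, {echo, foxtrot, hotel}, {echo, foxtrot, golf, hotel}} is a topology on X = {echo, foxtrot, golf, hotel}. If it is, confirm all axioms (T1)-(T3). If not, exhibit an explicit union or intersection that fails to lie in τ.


τ IS a topology on X.

Axiom (T1): ∅ ∈ τ? Yes; X ∈ τ? Yes.
Axiom (T2/T3): check pairwise unions and intersections of members of τ.
All pairwise intersections and unions checked — each lies in τ. Therefore τ satisfies (T1), (T2), (T3): it IS a topology on X.


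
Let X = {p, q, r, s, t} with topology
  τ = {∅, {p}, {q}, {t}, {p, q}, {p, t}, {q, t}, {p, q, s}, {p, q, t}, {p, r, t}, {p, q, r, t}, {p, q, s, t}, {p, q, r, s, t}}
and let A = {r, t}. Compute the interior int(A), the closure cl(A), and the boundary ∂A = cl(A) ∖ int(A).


int(A) = {t}, cl(A) = {r, t}, ∂A = {r}.

Closed sets in (X, τ) are complements of opens:
  closed(X, τ) = {∅, {r}, {s}, {q, s}, {r, s}, {r, t}, {p, r, s}, {q, r, s}, {r, s, t}, {p, q, r, s}, {p, r, s, t}, {q, r, s, t}, {p, q, r, s, t}}.
int(A) = ⋃ {U ∈ τ : U ⊆ A}. Opens contained in A: ∅, {t}.
Taking the union of these: int(A) = {t}.
cl(A) = ⋂ {C closed : A ⊆ C}. Closed sets containing A: {r, t}, {r, s, t}, {p, r, s, t}, {q, r, s, t}, {p, q, r, s, t}.
Intersecting these: cl(A) = {r, t}.
∂A = cl(A) ∖ int(A) = {r, t} ∖ {t} = {r}.


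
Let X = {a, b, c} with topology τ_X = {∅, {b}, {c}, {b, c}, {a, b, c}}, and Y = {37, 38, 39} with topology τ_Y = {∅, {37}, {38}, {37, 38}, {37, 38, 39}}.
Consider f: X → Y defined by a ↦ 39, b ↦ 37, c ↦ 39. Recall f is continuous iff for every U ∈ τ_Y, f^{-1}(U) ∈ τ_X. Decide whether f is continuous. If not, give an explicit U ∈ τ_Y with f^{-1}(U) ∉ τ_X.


f IS continuous.

Compute f^{-1}(U) for each U ∈ τ_Y:
  U = ∅: f^{-1}(U) = ∅ ∈ τ_X ✓.
  U = {37}: f^{-1}(U) = {b} ∈ τ_X ✓.
  U = {38}: f^{-1}(U) = ∅ ∈ τ_X ✓.
  U = {37, 38}: f^{-1}(U) = {b} ∈ τ_X ✓.
  U = {37, 38, 39}: f^{-1}(U) = {a, b, c} ∈ τ_X ✓.
Every preimage lies in τ_X, so f IS continuous.


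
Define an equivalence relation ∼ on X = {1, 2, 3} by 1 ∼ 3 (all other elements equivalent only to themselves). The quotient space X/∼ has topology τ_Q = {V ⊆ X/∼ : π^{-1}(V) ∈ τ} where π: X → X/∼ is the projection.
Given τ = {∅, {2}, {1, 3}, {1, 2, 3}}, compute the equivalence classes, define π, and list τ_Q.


X/∼ = {[1=3], [2]}; |τ_Q| = 4.

Equivalence classes: [1=3], [2].
Quotient map π: X → X/∼ sends 1 ↦ [1=3], 2 ↦ [2], 3 ↦ [1=3].
For each subset V ⊆ X/∼, compute π^{-1}(V) ⊆ X and check whether π^{-1}(V) ∈ τ. V is open in τ_Q iff π^{-1}(V) ∈ τ.
  V = {}: π^{-1}(V) = ∅ ∈ τ ✓.
  V = {[1=3]}: π^{-1}(V) = {1, 3} ∈ τ ✓.
  V = {[2]}: π^{-1}(V) = {2} ∈ τ ✓.
  V = {[1=3], [2]}: π^{-1}(V) = {1, 2, 3} ∈ τ ✓.
Open sets in the quotient: τ_Q = {{}, {[1=3]}, {[2]}, {[1=3], [2]}} (4 elements).


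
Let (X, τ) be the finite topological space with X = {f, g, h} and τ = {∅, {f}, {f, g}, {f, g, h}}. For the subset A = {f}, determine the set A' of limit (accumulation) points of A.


A' = {g, h}

For each x ∈ X, list the open sets U ∈ τ with x ∈ U, then check whether U ∩ (A ∖ {x}) ≠ ∅ for every such U.
  x = f: open {f} ∋ x has {f} ∩ (A ∖ {f}) = ∅, so x is NOT a limit point.
  x = g: opens ∋ x are {f, g}, {f, g, h}; each meets A ∖ {g}, so x IS a limit point.
  x = h: opens ∋ x are {f, g, h}; each meets A ∖ {h}, so x IS a limit point.
Collecting: A' = {g, h}.


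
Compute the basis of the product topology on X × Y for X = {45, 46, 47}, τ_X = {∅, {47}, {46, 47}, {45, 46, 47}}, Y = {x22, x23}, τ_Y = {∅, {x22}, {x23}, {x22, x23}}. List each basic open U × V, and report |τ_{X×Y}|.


Basis B = {∅ × ∅, {47} × {x22}, {47} × {x23}, {46, 47} × {x22}, {46, 47} × {x23}, {47} × {x22, x23}, {45, 46, 47} × {x22}, {45, 46, 47} × {x23}, {46, 47} × {x22, x23}, {45, 46, 47} × {x22, x23}}; |τ_{X×Y}| = 16.

Enumerate products U × V with U ∈ τ_X, V ∈ τ_Y (deduplicated):
  ∅ × ∅ = {} (∅)
  {47} × {x22} = {(47,x22)}
  {47} × {x23} = {(47,x23)}
  {46, 47} × {x22} = {(46,x22), (47,x22)}
  {46, 47} × {x23} = {(46,x23), (47,x23)}
  {47} × {x22, x23} = {(47,x22), (47,x23)}
  {45, 46, 47} × {x22} = {(45,x22), (46,x22), (47,x22)}
  {45, 46, 47} × {x23} = {(45,x23), (46,x23), (47,x23)}
  {46, 47} × {x22, x23} = {(46,x22), (46,x23), (47,x22), (47,x23)}
  {45, 46, 47} × {x22, x23} = {(45,x22), (45,x23), (46,x22), (46,x23), (47,x22), (47,x23)}
These 10 distinct sets form the basis B.
Close under arbitrary unions to get τ_{X×Y}; counting gives |τ_{X×Y}| = 16.


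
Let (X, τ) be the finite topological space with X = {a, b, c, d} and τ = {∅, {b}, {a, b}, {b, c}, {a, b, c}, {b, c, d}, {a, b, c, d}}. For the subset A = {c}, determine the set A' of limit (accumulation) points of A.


A' = {d}

For each x ∈ X, list the open sets U ∈ τ with x ∈ U, then check whether U ∩ (A ∖ {x}) ≠ ∅ for every such U.
  x = a: open {a, b} ∋ x has {a, b} ∩ (A ∖ {a}) = ∅, so x is NOT a limit point.
  x = b: open {b} ∋ x has {b} ∩ (A ∖ {b}) = ∅, so x is NOT a limit point.
  x = c: open {b, c} ∋ x has {b, c} ∩ (A ∖ {c}) = ∅, so x is NOT a limit point.
  x = d: opens ∋ x are {b, c, d}, {a, b, c, d}; each meets A ∖ {d}, so x IS a limit point.
Collecting: A' = {d}.
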